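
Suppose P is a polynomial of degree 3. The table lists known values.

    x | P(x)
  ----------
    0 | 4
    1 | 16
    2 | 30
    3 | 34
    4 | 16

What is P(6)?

First differences: 12, 14, 4, -18. Second differences: 2, -10, -22. Third differences: -12, -12.
Level-3 differences are constant, so P has degree 3.
Fitting a degree-3 polynomial gives P(x) = -2x³ + 7x² + 7x + 4.
Then P(6) = -134.

-134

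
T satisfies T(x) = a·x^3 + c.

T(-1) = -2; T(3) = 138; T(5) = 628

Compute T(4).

323

From T(-1) = -2 and T(3) = 138: -1a + c = -2 and 27a + c = 138.
Subtracting: 28a = 140, so a = 5; then c = -2 − 5·(-1) = 3.
So T(x) = 5x³ + 3, and T(4) = 323.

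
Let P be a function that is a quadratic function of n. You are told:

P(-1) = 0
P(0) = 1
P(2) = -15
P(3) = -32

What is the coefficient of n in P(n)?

-2

Write P(n) = an² + bn + c; the 4 given values yield a linear system in the 3 coefficients.
Solving, P(n) = -3n² - 2n + 1.
The coefficient of n is -2.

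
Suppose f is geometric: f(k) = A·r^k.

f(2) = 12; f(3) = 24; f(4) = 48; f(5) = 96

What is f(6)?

192

Consecutive ratio: 24/12 = 2, and 48/24 = 2, so r = 2.
Then A·2^2 = 12 gives A = 3, and f(k) = 3·2^k.
f(6) = 3·2^6 = 192.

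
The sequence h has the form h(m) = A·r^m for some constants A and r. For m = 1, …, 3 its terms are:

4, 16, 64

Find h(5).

1024

Consecutive ratio: 16/4 = 4, and 64/16 = 4, so r = 4.
Then A·4^1 = 4 gives A = 1, and h(m) = 1·4^m.
h(5) = 1·4^5 = 1024.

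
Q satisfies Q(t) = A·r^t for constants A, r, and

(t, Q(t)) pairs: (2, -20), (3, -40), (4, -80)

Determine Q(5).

Consecutive ratio: -40/(-20) = 2, and -80/(-40) = 2, so r = 2.
Then A·2^2 = -20 gives A = -5, and Q(t) = -5·2^t.
Q(5) = -5·2^5 = -160.

-160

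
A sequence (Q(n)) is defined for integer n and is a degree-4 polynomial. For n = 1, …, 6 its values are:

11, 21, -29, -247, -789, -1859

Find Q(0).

1

Write Q(n) = an^4 + bn³ + cn² + dn + e; the 6 given values yield a linear system in the 5 coefficients.
Solving, Q(n) = -2n^4 + 2n³ + 8n² + 2n + 1.
Then Q(0) = 1.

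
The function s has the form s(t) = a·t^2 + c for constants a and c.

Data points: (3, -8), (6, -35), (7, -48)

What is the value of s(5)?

From s(3) = -8 and s(6) = -35: 9a + c = -8 and 36a + c = -35.
Subtracting: 27a = -27, so a = -1; then c = -8 − (-1)·9 = 1.
So s(t) = -1t² + 1, and s(5) = -24.

-24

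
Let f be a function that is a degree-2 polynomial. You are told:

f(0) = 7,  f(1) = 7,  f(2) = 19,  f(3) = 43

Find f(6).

187

First differences: 0, 12, 24. Second differences: 12, 12.
Level-2 differences are constant, so f has degree 2.
Fitting a degree-2 polynomial gives f(k) = 6k² - 6k + 7.
Then f(6) = 187.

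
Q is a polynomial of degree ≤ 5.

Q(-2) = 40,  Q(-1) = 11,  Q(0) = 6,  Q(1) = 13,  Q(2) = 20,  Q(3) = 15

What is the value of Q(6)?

Write Q(x) = ax^5 + bx^4 + cx³ + dx² + ex + p; the 6 given values yield a linear system in the 6 coefficients.
Solving, the top 2 coefficients vanish, and Q(x) = -2x³ + 6x² + 3x + 6.
Then Q(6) = -192.

-192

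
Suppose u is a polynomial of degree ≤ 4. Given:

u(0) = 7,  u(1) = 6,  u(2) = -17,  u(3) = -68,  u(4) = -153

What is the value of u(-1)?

-8

Write u(m) = am^4 + bm³ + cm² + dm + e; the 5 given values yield a linear system in the 5 coefficients.
Solving, the leading coefficient vanishes, and u(m) = -m³ - 8m² + 8m + 7.
Then u(-1) = -8.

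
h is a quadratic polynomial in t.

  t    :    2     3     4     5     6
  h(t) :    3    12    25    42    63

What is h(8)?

Write h(t) = at² + bt + c; the 5 given values yield a linear system in the 3 coefficients.
Solving, h(t) = 2t² - t - 3.
Then h(8) = 117.

117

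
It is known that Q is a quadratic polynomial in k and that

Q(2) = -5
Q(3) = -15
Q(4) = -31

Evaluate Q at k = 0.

Write Q(k) = ak² + bk + c; the 3 given values yield a linear system in the 3 coefficients.
Solving, Q(k) = -3k² + 5k - 3.
Then Q(0) = -3.

-3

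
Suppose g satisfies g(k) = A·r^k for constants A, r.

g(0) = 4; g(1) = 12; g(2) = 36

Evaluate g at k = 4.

324

Consecutive ratio: 12/4 = 3, and 36/12 = 3, so r = 3.
Then A·3^0 = 4 gives A = 4, and g(k) = 4·3^k.
g(4) = 4·3^4 = 324.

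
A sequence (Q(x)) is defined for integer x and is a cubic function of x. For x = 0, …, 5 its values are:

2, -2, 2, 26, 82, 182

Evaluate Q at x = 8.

Write Q(x) = ax³ + bx² + cx + d; the 6 given values yield a linear system in the 4 coefficients.
Solving, Q(x) = 2x³ - 2x² - 4x + 2.
Then Q(8) = 866.

866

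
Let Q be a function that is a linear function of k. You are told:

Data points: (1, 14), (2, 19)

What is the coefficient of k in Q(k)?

5

Write Q(k) = ak + b; the 2 given values yield a linear system in the 2 coefficients.
Solving, Q(k) = 5k + 9.
The coefficient of k is 5.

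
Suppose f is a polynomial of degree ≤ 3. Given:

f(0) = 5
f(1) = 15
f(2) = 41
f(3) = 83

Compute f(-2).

33

Write f(m) = am³ + bm² + cm + d; the 4 given values yield a linear system in the 4 coefficients.
Solving, the leading coefficient vanishes, and f(m) = 8m² + 2m + 5.
Then f(-2) = 33.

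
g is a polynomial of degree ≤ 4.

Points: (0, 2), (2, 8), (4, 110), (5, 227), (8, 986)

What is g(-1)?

Write g(x) = ax^4 + bx³ + cx² + dx + e; the 5 given values yield a linear system in the 5 coefficients.
Solving, the leading coefficient vanishes, and g(x) = 2x³ - 5x + 2.
Then g(-1) = 5.

5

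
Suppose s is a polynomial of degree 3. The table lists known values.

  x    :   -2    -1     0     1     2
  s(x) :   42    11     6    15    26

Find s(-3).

First differences: -31, -5, 9, 11. Second differences: 26, 14, 2. Third differences: -12, -12.
Level-3 differences are constant, so s has degree 3.
Fitting a degree-3 polynomial gives s(x) = -2x³ + 7x² + 4x + 6.
Then s(-3) = 111.

111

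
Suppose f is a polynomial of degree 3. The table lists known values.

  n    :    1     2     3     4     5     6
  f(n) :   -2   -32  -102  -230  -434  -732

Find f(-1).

10

First differences: -30, -70, -128, -204, -298. Second differences: -40, -58, -76, -94. Third differences: -18, -18, -18.
Level-3 differences are constant, so f has degree 3.
Fitting a degree-3 polynomial gives f(n) = -3n³ - 2n² - 3n + 6.
Then f(-1) = 10.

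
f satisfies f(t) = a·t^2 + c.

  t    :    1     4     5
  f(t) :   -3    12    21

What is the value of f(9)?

From f(1) = -3 and f(4) = 12: 1a + c = -3 and 16a + c = 12.
Subtracting: 15a = 15, so a = 1; then c = -3 − 1·1 = -4.
So f(t) = 1t² − 4, and f(9) = 77.

77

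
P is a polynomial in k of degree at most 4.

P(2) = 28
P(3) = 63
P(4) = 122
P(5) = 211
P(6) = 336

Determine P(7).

503

Write P(k) = ak^4 + bk³ + ck² + dk + e; the 5 given values yield a linear system in the 5 coefficients.
Solving, the leading coefficient vanishes, and P(k) = k³ + 3k² + k + 6.
Then P(7) = 503.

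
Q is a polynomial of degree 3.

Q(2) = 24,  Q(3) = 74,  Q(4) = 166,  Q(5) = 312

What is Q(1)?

Write Q(k) = ak³ + bk² + ck + d; the 4 given values yield a linear system in the 4 coefficients.
Solving, Q(k) = 2k³ + 3k² - 3k + 2.
Then Q(1) = 4.

4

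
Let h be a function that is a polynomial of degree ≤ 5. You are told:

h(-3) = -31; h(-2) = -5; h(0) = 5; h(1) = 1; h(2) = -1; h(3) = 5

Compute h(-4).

-79

Write h(m) = am^5 + bm^4 + cm³ + dm² + em + p; the 6 given values yield a linear system in the 6 coefficients.
Solving, the top 2 coefficients vanish, and h(m) = m³ - 2m² - 3m + 5.
Then h(-4) = -79.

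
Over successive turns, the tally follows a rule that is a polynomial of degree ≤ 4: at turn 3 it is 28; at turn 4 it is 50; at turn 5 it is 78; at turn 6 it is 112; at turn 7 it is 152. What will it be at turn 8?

198

Write the value at k as T(k).
First differences: 22, 28, 34, 40. Second differences: 6, 6, 6.
Level-2 differences are constant, so T has degree 2.
Fitting a degree-2 polynomial gives T(k) = 3k² + k - 2.
Then T(8) = 198.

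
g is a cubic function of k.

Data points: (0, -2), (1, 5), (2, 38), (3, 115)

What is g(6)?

Write g(k) = ak³ + bk² + ck + d; the 4 given values yield a linear system in the 4 coefficients.
Solving, g(k) = 3k³ + 4k² - 2.
Then g(6) = 790.

790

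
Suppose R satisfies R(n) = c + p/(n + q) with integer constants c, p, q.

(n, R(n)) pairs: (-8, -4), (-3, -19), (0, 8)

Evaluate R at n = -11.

-3

(R(n) − c)(n + q) = p for each data point; the three points give a linear system in c and q, then p follows.
Solving: c = -1, q = 2, p = 18, so R(n) = -1 + 18/(n + 2).
Then R(-11) = -1 + 18/(-9) = -3.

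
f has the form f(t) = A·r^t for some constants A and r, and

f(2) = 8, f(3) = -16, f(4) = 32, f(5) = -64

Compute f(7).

Consecutive ratio: -16/8 = -2, and 32/(-16) = -2, so r = -2.
Then A·(-2)^2 = 8 gives A = 2, and f(t) = 2·(-2)^t.
f(7) = 2·(-2)^7 = -256.

-256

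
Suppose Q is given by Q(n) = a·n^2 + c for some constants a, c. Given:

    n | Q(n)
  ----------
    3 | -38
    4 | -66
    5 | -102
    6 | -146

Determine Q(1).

From Q(3) = -38 and Q(4) = -66: 9a + c = -38 and 16a + c = -66.
Subtracting: 7a = -28, so a = -4; then c = -38 − (-4)·9 = -2.
So Q(n) = -4n² − 2, and Q(1) = -6.

-6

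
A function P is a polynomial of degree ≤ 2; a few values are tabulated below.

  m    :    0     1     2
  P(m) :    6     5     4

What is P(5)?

1

First differences: -1, -1.
Level-1 differences are constant, so P has degree 1.
Fitting a degree-1 polynomial gives P(m) = -m + 6.
Then P(5) = 1.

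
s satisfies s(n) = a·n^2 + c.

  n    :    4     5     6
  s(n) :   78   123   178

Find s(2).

From s(4) = 78 and s(5) = 123: 16a + c = 78 and 25a + c = 123.
Subtracting: 9a = 45, so a = 5; then c = 78 − 5·16 = -2.
So s(n) = 5n² − 2, and s(2) = 18.

18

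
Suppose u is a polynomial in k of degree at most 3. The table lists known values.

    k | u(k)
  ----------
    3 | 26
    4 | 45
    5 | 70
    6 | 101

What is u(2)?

Write u(k) = ak³ + bk² + ck + d; the 4 given values yield a linear system in the 4 coefficients.
Solving, the leading coefficient vanishes, and u(k) = 3k² - 2k + 5.
Then u(2) = 13.

13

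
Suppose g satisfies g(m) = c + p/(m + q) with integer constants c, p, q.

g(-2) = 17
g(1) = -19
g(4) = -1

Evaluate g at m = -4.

11

(g(m) − c)(m + q) = p for each data point; the three points give a linear system in c and q, then p follows.
Solving: c = 5, q = 0, p = -24, so g(m) = 5 − 24/(m + 0).
Then g(-4) = 5 − 24/(-4) = 11.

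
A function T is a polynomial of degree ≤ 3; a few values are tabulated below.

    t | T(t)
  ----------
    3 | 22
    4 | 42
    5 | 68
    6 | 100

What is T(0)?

Write T(t) = at³ + bt² + ct + d; the 4 given values yield a linear system in the 4 coefficients.
Solving, the leading coefficient vanishes, and T(t) = 3t² - t - 2.
Then T(0) = -2.

-2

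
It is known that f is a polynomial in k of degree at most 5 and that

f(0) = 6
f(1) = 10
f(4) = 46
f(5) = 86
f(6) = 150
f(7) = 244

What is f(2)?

14

Write f(k) = ak^5 + bk^4 + ck³ + dk² + ek + p; the 6 given values yield a linear system in the 6 coefficients.
Solving, the top 2 coefficients vanish, and f(k) = k³ - 3k² + 6k + 6.
Then f(2) = 14.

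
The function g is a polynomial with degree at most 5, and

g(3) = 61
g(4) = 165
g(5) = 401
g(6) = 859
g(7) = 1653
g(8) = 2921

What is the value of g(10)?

7551

Write g(k) = ak^5 + bk^4 + ck³ + dk² + ek + p; the 6 given values yield a linear system in the 6 coefficients.
Solving, the leading coefficient vanishes, and g(k) = k^4 - 3k³ + 5k² + 5k + 1.
Then g(10) = 7551.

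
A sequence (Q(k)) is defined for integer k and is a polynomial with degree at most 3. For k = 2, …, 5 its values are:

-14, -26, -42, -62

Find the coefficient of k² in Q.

-2

First differences: -12, -16, -20. Second differences: -4, -4.
Level-2 differences are constant, so Q has degree 2.
Fitting a degree-2 polynomial gives Q(k) = -2k² - 2k - 2.
The coefficient of k² is -2.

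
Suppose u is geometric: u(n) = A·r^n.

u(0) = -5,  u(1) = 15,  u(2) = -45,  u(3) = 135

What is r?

-3

Consecutive ratio: 15/(-5) = -3, and -45/15 = -3, so r = -3.
Then A·(-3)^0 = -5 gives A = -5, and u(n) = -5·(-3)^n.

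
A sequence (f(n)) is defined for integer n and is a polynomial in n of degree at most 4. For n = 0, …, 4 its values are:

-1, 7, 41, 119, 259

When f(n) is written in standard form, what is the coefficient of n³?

3

Write f(n) = an^4 + bn³ + cn² + dn + e; the 5 given values yield a linear system in the 5 coefficients.
Solving, the leading coefficient vanishes, and f(n) = 3n³ + 4n² + n - 1.
The coefficient of n³ is 3.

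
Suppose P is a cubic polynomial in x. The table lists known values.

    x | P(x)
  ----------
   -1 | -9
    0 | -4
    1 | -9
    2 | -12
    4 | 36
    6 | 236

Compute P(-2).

-36

Write P(x) = ax³ + bx² + cx + d; the 6 given values yield a linear system in the 4 coefficients.
Solving, P(x) = 2x³ - 5x² - 2x - 4.
Then P(-2) = -36.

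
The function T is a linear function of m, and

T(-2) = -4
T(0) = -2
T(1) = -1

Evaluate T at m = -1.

-3

Write T(m) = am + b; the 3 given values yield a linear system in the 2 coefficients.
Solving, T(m) = m - 2.
Then T(-1) = -3.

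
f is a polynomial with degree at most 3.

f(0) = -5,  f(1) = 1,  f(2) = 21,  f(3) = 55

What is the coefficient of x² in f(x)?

7

Write f(x) = ax³ + bx² + cx + d; the 4 given values yield a linear system in the 4 coefficients.
Solving, the leading coefficient vanishes, and f(x) = 7x² - x - 5.
The coefficient of x² is 7.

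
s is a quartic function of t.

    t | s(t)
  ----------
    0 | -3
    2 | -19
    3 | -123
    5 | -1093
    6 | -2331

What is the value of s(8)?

Write s(t) = at^4 + bt³ + ct² + dt + e; the 5 given values yield a linear system in the 5 coefficients.
Solving, s(t) = -2t^4 + t³ + t² + 2t - 3.
Then s(8) = -7603.

-7603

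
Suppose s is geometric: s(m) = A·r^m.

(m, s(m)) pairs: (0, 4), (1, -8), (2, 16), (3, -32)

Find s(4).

64

Consecutive ratio: -8/4 = -2, and 16/(-8) = -2, so r = -2.
Then A·(-2)^0 = 4 gives A = 4, and s(m) = 4·(-2)^m.
s(4) = 4·(-2)^4 = 64.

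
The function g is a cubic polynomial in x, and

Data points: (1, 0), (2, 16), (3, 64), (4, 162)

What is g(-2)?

Write g(x) = ax³ + bx² + cx + d; the 4 given values yield a linear system in the 4 coefficients.
Solving, g(x) = 3x³ - 2x² + x - 2.
Then g(-2) = -36.

-36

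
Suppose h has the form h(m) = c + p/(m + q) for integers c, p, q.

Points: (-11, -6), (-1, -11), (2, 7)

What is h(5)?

-2

(h(m) − c)(m + q) = p for each data point; the three points give a linear system in c and q, then p follows.
Solving: c = -5, q = -1, p = 12, so h(m) = -5 + 12/(m − 1).
Then h(5) = -5 + 12/4 = -2.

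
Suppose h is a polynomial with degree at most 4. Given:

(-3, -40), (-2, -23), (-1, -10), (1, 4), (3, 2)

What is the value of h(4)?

-5

Write h(k) = ak^4 + bk³ + ck² + dk + e; the 5 given values yield a linear system in the 5 coefficients.
Solving, the top 2 coefficients vanish, and h(k) = -2k² + 7k - 1.
Then h(4) = -5.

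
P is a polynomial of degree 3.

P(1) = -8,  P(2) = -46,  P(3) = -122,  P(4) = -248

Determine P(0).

Write P(k) = ak³ + bk² + ck + d; the 4 given values yield a linear system in the 4 coefficients.
Solving, P(k) = -2k³ - 7k² - 3k + 4.
Then P(0) = 4.

4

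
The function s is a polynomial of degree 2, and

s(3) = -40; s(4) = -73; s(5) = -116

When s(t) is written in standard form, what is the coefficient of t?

2

Write s(t) = at² + bt + c; the 3 given values yield a linear system in the 3 coefficients.
Solving, s(t) = -5t² + 2t - 1.
The coefficient of t is 2.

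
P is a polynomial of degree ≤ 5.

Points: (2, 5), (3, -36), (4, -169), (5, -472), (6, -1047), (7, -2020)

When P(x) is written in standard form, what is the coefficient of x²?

0

First differences: -41, -133, -303, -575, -973. Second differences: -92, -170, -272, -398. Third differences: -78, -102, -126. Fourth differences: -24, -24.
Level-4 differences are constant, so P has degree 4.
Fitting a degree-4 polynomial gives P(x) = -x^4 + x³ + 5x + 3.
The coefficient of x² is 0.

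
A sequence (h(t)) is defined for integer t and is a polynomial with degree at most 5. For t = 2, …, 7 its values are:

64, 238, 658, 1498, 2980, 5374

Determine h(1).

Write h(t) = at^5 + bt^4 + ct³ + dt² + et + p; the 6 given values yield a linear system in the 6 coefficients.
Solving, the leading coefficient vanishes, and h(t) = 2t^4 + t³ + 4t² + 5t - 2.
Then h(1) = 10.

10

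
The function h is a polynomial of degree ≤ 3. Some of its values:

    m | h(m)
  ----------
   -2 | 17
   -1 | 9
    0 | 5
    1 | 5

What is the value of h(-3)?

First differences: -8, -4, 0. Second differences: 4, 4.
Level-2 differences are constant, so h has degree 2.
Fitting a degree-2 polynomial gives h(m) = 2m² - 2m + 5.
Then h(-3) = 29.

29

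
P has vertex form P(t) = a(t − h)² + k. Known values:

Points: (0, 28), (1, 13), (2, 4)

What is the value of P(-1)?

49

First differences -15, -9; second difference 6 = 2a, so a = 3.
Expanding, the t-coefficient is −2ah = -6h; matching it to the data gives h = 3, and then k = 1.
So P(t) = 3(t − 3)² + 1.
P(-1) = 3·(-4)² + 1 = 49.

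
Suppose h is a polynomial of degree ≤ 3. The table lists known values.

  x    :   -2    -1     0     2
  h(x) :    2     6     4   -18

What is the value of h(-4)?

-24

Write h(x) = ax³ + bx² + cx + d; the 4 given values yield a linear system in the 4 coefficients.
Solving, the leading coefficient vanishes, and h(x) = -3x² - 5x + 4.
Then h(-4) = -24.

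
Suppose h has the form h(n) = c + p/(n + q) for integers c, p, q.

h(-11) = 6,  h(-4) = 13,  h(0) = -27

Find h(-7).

(h(n) − c)(n + q) = p for each data point; the three points give a linear system in c and q, then p follows.
Solving: c = 3, q = 1, p = -30, so h(n) = 3 − 30/(n + 1).
Then h(-7) = 3 − 30/(-6) = 8.

8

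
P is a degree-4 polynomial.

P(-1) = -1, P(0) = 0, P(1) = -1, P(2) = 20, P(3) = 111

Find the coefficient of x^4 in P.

Write P(x) = ax^4 + bx³ + cx² + dx + e; the 5 given values yield a linear system in the 5 coefficients.
Solving, P(x) = x^4 + 2x³ - 2x² - 2x.
The coefficient of x^4 is 1.

1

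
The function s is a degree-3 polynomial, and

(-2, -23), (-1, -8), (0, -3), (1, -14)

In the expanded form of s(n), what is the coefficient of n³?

-1

Write s(n) = an³ + bn² + cn + d; the 4 given values yield a linear system in the 4 coefficients.
Solving, s(n) = -n³ - 8n² - 2n - 3.
The coefficient of n³ is -1.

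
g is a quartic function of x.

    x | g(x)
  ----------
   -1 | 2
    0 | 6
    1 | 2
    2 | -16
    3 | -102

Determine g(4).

Write g(x) = ax^4 + bx³ + cx² + dx + e; the 5 given values yield a linear system in the 5 coefficients.
Solving, g(x) = -2x^4 + 3x³ - 2x² - 3x + 6.
Then g(4) = -358.

-358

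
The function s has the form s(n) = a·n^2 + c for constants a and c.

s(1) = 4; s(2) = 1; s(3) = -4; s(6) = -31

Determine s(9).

From s(1) = 4 and s(2) = 1: 1a + c = 4 and 4a + c = 1.
Subtracting: 3a = -3, so a = -1; then c = 4 − (-1)·1 = 5.
So s(n) = -1n² + 5, and s(9) = -76.

-76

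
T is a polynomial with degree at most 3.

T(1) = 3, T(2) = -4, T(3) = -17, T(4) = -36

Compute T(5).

Write T(k) = ak³ + bk² + ck + d; the 4 given values yield a linear system in the 4 coefficients.
Solving, the leading coefficient vanishes, and T(k) = -3k² + 2k + 4.
Then T(5) = -61.

-61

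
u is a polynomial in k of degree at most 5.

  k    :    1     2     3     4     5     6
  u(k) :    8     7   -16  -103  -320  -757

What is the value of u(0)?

5

First differences: -1, -23, -87, -217, -437. Second differences: -22, -64, -130, -220. Third differences: -42, -66, -90. Fourth differences: -24, -24.
Level-4 differences are constant, so u has degree 4.
Fitting a degree-4 polynomial gives u(k) = -k^4 + 3k³ - 4k² + 5k + 5.
Then u(0) = 5.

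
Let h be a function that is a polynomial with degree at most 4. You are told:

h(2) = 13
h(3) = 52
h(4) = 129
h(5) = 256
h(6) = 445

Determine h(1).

0

First differences: 39, 77, 127, 189. Second differences: 38, 50, 62. Third differences: 12, 12.
Level-3 differences are constant, so h has degree 3.
Fitting a degree-3 polynomial gives h(x) = 2x³ + x² - 4x + 1.
Then h(1) = 0.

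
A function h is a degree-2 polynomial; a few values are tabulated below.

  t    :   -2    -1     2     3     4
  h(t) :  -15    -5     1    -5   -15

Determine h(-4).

-47

Write h(t) = at² + bt + c; the 5 given values yield a linear system in the 3 coefficients.
Solving, h(t) = -2t² + 4t + 1.
Then h(-4) = -47.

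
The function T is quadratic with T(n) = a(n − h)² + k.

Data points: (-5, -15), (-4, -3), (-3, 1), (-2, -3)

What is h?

-3

First differences 12, 4, -4; second difference -8 = 2a, so a = -4.
Expanding, the n-coefficient is −2ah = 8h; matching it to the data gives h = -3, and then k = 1.
So T(n) = -4(n + 3)² + 1.
Hence h = -3.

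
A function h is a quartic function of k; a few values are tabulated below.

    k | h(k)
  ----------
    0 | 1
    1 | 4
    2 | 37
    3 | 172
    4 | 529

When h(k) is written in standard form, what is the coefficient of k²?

Write h(k) = ak^4 + bk³ + ck² + dk + e; the 5 given values yield a linear system in the 5 coefficients.
Solving, h(k) = 2k^4 + k² + 1.
The coefficient of k² is 1.

1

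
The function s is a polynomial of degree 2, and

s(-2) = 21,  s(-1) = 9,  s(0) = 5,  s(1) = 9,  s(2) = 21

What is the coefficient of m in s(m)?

0

Write s(m) = am² + bm + c; the 5 given values yield a linear system in the 3 coefficients.
Solving, s(m) = 4m² + 5.
The coefficient of m is 0.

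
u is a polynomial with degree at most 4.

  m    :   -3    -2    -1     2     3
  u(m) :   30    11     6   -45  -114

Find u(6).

Write u(m) = am^4 + bm³ + cm² + dm + e; the 5 given values yield a linear system in the 5 coefficients.
Solving, the leading coefficient vanishes, and u(m) = -2m³ - 5m² - 6m + 3.
Then u(6) = -645.

-645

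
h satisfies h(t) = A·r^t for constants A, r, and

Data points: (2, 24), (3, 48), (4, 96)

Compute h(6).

384

Consecutive ratio: 48/24 = 2, and 96/48 = 2, so r = 2.
Then A·2^2 = 24 gives A = 6, and h(t) = 6·2^t.
h(6) = 6·2^6 = 384.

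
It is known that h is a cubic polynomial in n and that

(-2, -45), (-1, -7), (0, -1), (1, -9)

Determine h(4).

63

Write h(n) = an³ + bn² + cn + d; the 4 given values yield a linear system in the 4 coefficients.
Solving, h(n) = 3n³ - 7n² - 4n - 1.
Then h(4) = 63.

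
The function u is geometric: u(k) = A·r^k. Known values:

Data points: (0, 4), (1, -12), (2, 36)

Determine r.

-3

Consecutive ratio: -12/4 = -3, and 36/(-12) = -3, so r = -3.
Then A·(-3)^0 = 4 gives A = 4, and u(k) = 4·(-3)^k.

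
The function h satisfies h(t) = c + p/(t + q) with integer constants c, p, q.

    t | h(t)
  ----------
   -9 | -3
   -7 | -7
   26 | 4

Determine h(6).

(h(t) − c)(t + q) = p for each data point; the three points give a linear system in c and q, then p follows.
Solving: c = 3, q = 4, p = 30, so h(t) = 3 + 30/(t + 4).
Then h(6) = 3 + 30/10 = 6.

6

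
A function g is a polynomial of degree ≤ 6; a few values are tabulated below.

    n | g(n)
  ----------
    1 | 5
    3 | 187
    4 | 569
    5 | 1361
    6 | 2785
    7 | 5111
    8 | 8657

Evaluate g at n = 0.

1

Write g(n) = an^6 + bn^5 + cn^4 + dn³ + en² + pn + q; the 7 given values yield a linear system in the 7 coefficients.
Solving, the top 2 coefficients vanish, and g(n) = 2n^4 + n³ - n² + 2n + 1.
Then g(0) = 1.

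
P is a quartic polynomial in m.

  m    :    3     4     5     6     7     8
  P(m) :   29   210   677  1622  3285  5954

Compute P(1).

-3

First differences: 181, 467, 945, 1663, 2669. Second differences: 286, 478, 718, 1006. Third differences: 192, 240, 288. Fourth differences: 48, 48.
Level-4 differences are constant, so P has degree 4.
Fitting a degree-4 polynomial gives P(m) = 2m^4 - 4m³ - 3m² + 2.
Then P(1) = -3.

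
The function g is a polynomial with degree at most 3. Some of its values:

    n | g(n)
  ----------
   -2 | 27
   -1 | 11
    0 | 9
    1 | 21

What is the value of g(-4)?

Write g(n) = an³ + bn² + cn + d; the 4 given values yield a linear system in the 4 coefficients.
Solving, the leading coefficient vanishes, and g(n) = 7n² + 5n + 9.
Then g(-4) = 101.

101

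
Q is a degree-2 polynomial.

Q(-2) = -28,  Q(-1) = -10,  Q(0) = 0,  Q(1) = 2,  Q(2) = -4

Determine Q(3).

Write Q(n) = an² + bn + c; the 5 given values yield a linear system in the 3 coefficients.
Solving, Q(n) = -4n² + 6n.
Then Q(3) = -18.

-18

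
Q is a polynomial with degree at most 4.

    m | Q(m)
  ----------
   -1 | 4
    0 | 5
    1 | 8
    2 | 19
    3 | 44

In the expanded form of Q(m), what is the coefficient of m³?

1

First differences: 1, 3, 11, 25. Second differences: 2, 8, 14. Third differences: 6, 6.
Level-3 differences are constant, so Q has degree 3.
Fitting a degree-3 polynomial gives Q(m) = m³ + m² + m + 5.
The coefficient of m³ is 1.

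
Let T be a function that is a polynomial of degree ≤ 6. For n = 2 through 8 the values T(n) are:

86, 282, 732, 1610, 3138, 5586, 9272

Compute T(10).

Write T(n) = an^6 + bn^5 + cn^4 + dn³ + en² + pn + q; the 7 given values yield a linear system in the 7 coefficients.
Solving, the top 2 coefficients vanish, and T(n) = 2n^4 + n³ + 8n² + 7n.
Then T(10) = 21870.

21870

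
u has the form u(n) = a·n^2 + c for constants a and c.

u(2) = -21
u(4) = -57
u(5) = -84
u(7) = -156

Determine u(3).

From u(2) = -21 and u(4) = -57: 4a + c = -21 and 16a + c = -57.
Subtracting: 12a = -36, so a = -3; then c = -21 − (-3)·4 = -9.
So u(n) = -3n² − 9, and u(3) = -36.

-36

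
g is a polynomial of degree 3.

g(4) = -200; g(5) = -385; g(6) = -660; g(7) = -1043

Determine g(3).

-87

Write g(m) = am³ + bm² + cm + d; the 4 given values yield a linear system in the 4 coefficients.
Solving, g(m) = -3m³ - 2m.
Then g(3) = -87.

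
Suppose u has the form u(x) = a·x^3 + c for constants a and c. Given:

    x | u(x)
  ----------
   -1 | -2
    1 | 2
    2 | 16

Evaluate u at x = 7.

686

From u(-1) = -2 and u(1) = 2: -1a + c = -2 and 1a + c = 2.
Subtracting: 2a = 4, so a = 2; then c = -2 − 2·(-1) = 0.
So u(x) = 2x³ + 0, and u(7) = 686.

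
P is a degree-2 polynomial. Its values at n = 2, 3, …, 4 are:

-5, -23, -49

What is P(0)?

Write P(n) = an² + bn + c; the 3 given values yield a linear system in the 3 coefficients.
Solving, P(n) = -4n² + 2n + 7.
Then P(0) = 7.

7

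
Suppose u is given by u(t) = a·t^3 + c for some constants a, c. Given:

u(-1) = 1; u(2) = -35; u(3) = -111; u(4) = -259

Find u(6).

From u(-1) = 1 and u(2) = -35: -1a + c = 1 and 8a + c = -35.
Subtracting: 9a = -36, so a = -4; then c = 1 − (-4)·(-1) = -3.
So u(t) = -4t³ − 3, and u(6) = -867.

-867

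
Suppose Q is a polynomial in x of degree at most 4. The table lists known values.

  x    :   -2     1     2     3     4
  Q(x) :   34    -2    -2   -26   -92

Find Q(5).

Write Q(x) = ax^4 + bx³ + cx² + dx + e; the 5 given values yield a linear system in the 5 coefficients.
Solving, the leading coefficient vanishes, and Q(x) = -3x³ + 6x² + 3x - 8.
Then Q(5) = -218.

-218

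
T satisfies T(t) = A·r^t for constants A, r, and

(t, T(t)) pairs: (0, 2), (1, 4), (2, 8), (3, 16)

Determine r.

2

Consecutive ratio: 4/2 = 2, and 8/4 = 2, so r = 2.
Then A·2^0 = 2 gives A = 2, and T(t) = 2·2^t.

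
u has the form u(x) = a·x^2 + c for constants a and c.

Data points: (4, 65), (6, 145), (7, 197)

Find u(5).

From u(4) = 65 and u(6) = 145: 16a + c = 65 and 36a + c = 145.
Subtracting: 20a = 80, so a = 4; then c = 65 − 4·16 = 1.
So u(x) = 4x² + 1, and u(5) = 101.

101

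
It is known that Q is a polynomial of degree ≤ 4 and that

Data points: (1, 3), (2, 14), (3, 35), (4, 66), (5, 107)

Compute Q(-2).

Write Q(t) = at^4 + bt³ + ct² + dt + e; the 5 given values yield a linear system in the 5 coefficients.
Solving, the top 2 coefficients vanish, and Q(t) = 5t² - 4t + 2.
Then Q(-2) = 30.

30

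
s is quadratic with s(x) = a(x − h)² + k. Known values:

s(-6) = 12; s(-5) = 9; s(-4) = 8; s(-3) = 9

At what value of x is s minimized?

First differences -3, -1, 1; second difference 2 = 2a, so a = 1.
Expanding, the x-coefficient is −2ah = -2h; matching it to the data gives h = -4, and then k = 8.
So s(x) = 1(x + 4)² + 8.
Hence h = -4.

-4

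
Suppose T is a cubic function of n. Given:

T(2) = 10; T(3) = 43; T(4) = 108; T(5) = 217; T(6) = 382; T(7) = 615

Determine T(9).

First differences: 33, 65, 109, 165, 233. Second differences: 32, 44, 56, 68. Third differences: 12, 12, 12.
Level-3 differences are constant, so T has degree 3.
Fitting a degree-3 polynomial gives T(n) = 2n³ - 2n² + 5n - 8.
Then T(9) = 1333.

1333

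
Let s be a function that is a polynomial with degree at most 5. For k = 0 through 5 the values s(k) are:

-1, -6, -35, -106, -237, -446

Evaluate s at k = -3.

50

First differences: -5, -29, -71, -131, -209. Second differences: -24, -42, -60, -78. Third differences: -18, -18, -18.
Level-3 differences are constant, so s has degree 3.
Fitting a degree-3 polynomial gives s(k) = -3k³ - 3k² + k - 1.
Then s(-3) = 50.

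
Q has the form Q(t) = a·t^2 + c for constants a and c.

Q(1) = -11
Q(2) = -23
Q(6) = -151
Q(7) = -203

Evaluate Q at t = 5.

-107

From Q(1) = -11 and Q(2) = -23: 1a + c = -11 and 4a + c = -23.
Subtracting: 3a = -12, so a = -4; then c = -11 − (-4)·1 = -7.
So Q(t) = -4t² − 7, and Q(5) = -107.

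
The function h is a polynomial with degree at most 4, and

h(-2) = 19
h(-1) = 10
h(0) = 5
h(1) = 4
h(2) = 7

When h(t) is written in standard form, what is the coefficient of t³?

First differences: -9, -5, -1, 3. Second differences: 4, 4, 4.
Level-2 differences are constant, so h has degree 2.
Fitting a degree-2 polynomial gives h(t) = 2t² - 3t + 5.
The coefficient of t³ is 0.

0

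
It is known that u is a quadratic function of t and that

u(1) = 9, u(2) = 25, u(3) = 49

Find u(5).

Write u(t) = at² + bt + c; the 3 given values yield a linear system in the 3 coefficients.
Solving, u(t) = 4t² + 4t + 1.
Then u(5) = 121.

121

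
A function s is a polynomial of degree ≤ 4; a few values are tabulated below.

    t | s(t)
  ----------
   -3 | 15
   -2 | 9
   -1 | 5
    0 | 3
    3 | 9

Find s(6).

Write s(t) = at^4 + bt³ + ct² + dt + e; the 5 given values yield a linear system in the 5 coefficients.
Solving, the top 2 coefficients vanish, and s(t) = t² - t + 3.
Then s(6) = 33.

33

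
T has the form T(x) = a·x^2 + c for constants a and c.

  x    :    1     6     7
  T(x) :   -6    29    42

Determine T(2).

-3

From T(1) = -6 and T(6) = 29: 1a + c = -6 and 36a + c = 29.
Subtracting: 35a = 35, so a = 1; then c = -6 − 1·1 = -7.
So T(x) = 1x² − 7, and T(2) = -3.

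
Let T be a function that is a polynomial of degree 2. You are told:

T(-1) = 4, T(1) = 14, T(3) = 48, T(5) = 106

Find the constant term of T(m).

6

Write T(m) = am² + bm + c; the 4 given values yield a linear system in the 3 coefficients.
Solving, T(m) = 3m² + 5m + 6.
The constant term is T(0) = 6.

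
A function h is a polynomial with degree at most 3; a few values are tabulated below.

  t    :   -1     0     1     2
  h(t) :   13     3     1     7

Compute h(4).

Write h(t) = at³ + bt² + ct + d; the 4 given values yield a linear system in the 4 coefficients.
Solving, the leading coefficient vanishes, and h(t) = 4t² - 6t + 3.
Then h(4) = 43.

43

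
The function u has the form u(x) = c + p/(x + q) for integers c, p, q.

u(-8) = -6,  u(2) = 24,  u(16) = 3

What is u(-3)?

-16

(u(x) − c)(x + q) = p for each data point; the three points give a linear system in c and q, then p follows.
Solving: c = 0, q = 0, p = 48, so u(x) = 48/(x + 0).
Then u(-3) = 0 + 48/(-3) = -16.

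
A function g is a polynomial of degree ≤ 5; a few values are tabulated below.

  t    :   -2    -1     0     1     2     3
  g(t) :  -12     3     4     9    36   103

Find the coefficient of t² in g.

2

First differences: 15, 1, 5, 27, 67. Second differences: -14, 4, 22, 40. Third differences: 18, 18, 18.
Level-3 differences are constant, so g has degree 3.
Fitting a degree-3 polynomial gives g(t) = 3t³ + 2t² + 4.
The coefficient of t² is 2.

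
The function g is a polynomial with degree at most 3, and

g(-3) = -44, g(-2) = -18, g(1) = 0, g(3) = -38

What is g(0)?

Write g(n) = an³ + bn² + cn + d; the 4 given values yield a linear system in the 4 coefficients.
Solving, the leading coefficient vanishes, and g(n) = -5n² + n + 4.
The constant term is g(0) = 4.

4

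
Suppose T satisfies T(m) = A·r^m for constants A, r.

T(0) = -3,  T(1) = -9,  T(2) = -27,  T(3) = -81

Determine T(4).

-243

Consecutive ratio: -9/(-3) = 3, and -27/(-9) = 3, so r = 3.
Then A·3^0 = -3 gives A = -3, and T(m) = -3·3^m.
T(4) = -3·3^4 = -243.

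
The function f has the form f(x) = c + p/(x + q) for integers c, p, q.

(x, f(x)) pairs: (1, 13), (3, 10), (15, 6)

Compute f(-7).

-5

(f(x) − c)(x + q) = p for each data point; the three points give a linear system in c and q, then p follows.
Solving: c = 4, q = 3, p = 36, so f(x) = 4 + 36/(x + 3).
Then f(-7) = 4 + 36/(-4) = -5.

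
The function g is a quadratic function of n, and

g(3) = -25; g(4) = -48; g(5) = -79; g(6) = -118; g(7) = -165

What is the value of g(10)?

-354

First differences: -23, -31, -39, -47. Second differences: -8, -8, -8.
Level-2 differences are constant, so g has degree 2.
Fitting a degree-2 polynomial gives g(n) = -4n² + 5n - 4.
Then g(10) = -354.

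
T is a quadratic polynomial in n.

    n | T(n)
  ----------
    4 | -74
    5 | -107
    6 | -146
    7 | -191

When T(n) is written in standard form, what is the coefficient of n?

First differences: -33, -39, -45. Second differences: -6, -6.
Level-2 differences are constant, so T has degree 2.
Fitting a degree-2 polynomial gives T(n) = -3n² - 6n - 2.
The coefficient of n is -6.

-6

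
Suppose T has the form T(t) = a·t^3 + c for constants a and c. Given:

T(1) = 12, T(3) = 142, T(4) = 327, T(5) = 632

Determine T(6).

From T(1) = 12 and T(3) = 142: 1a + c = 12 and 27a + c = 142.
Subtracting: 26a = 130, so a = 5; then c = 12 − 5·1 = 7.
So T(t) = 5t³ + 7, and T(6) = 1087.

1087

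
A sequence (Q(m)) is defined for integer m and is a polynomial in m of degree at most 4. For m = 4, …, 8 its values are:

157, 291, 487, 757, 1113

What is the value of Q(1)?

7

First differences: 134, 196, 270, 356. Second differences: 62, 74, 86. Third differences: 12, 12.
Level-3 differences are constant, so Q has degree 3.
Fitting a degree-3 polynomial gives Q(m) = 2m³ + m² + 3m + 1.
Then Q(1) = 7.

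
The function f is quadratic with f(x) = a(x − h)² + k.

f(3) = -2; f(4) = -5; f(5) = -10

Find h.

First differences -3, -5; second difference -2 = 2a, so a = -1.
Expanding, the x-coefficient is −2ah = 2h; matching it to the data gives h = 2, and then k = -1.
So f(x) = -1(x − 2)² − 1.
Hence h = 2.

2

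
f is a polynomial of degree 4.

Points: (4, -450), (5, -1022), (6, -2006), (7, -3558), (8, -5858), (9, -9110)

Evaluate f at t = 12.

-26978

Write f(t) = at^4 + bt³ + ct² + dt + e; the 6 given values yield a linear system in the 5 coefficients.
Solving, f(t) = -t^4 - 4t³ + 5t² - 4t - 2.
Then f(12) = -26978.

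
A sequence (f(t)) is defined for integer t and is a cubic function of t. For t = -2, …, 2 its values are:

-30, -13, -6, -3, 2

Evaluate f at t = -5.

-201

Write f(t) = at³ + bt² + ct + d; the 5 given values yield a linear system in the 4 coefficients.
Solving, f(t) = t³ - 2t² + 4t - 6.
Then f(-5) = -201.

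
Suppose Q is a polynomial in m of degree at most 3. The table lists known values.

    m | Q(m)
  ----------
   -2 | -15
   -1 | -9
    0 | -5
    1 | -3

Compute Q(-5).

-45

First differences: 6, 4, 2. Second differences: -2, -2.
Level-2 differences are constant, so Q has degree 2.
Fitting a degree-2 polynomial gives Q(m) = -m² + 3m - 5.
Then Q(-5) = -45.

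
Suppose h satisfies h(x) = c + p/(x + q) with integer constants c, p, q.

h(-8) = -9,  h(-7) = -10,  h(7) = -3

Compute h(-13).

(h(x) − c)(x + q) = p for each data point; the three points give a linear system in c and q, then p follows.
Solving: c = -5, q = 3, p = 20, so h(x) = -5 + 20/(x + 3).
Then h(-13) = -5 + 20/(-10) = -7.

-7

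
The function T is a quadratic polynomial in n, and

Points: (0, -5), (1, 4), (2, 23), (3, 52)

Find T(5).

First differences: 9, 19, 29. Second differences: 10, 10.
Level-2 differences are constant, so T has degree 2.
Fitting a degree-2 polynomial gives T(n) = 5n² + 4n - 5.
Then T(5) = 140.

140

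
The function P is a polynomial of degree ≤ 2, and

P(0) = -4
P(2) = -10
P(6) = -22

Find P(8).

-28

Write P(m) = am² + bm + c; the 3 given values yield a linear system in the 3 coefficients.
Solving, the leading coefficient vanishes, and P(m) = -3m - 4.
Then P(8) = -28.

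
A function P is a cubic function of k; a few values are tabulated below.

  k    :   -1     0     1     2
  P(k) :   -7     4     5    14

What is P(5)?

269

Write P(k) = ak³ + bk² + ck + d; the 4 given values yield a linear system in the 4 coefficients.
Solving, P(k) = 3k³ - 5k² + 3k + 4.
Then P(5) = 269.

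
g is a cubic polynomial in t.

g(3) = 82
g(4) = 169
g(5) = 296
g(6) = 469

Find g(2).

Write g(t) = at³ + bt² + ct + d; the 4 given values yield a linear system in the 4 coefficients.
Solving, g(t) = t³ + 8t² - 6t + 1.
Then g(2) = 29.

29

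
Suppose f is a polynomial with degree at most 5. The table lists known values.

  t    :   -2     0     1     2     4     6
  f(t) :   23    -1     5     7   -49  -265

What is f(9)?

-1099

Write f(t) = at^5 + bt^4 + ct³ + dt² + et + p; the 6 given values yield a linear system in the 6 coefficients.
Solving, the top 2 coefficients vanish, and f(t) = -2t³ + 4t² + 4t - 1.
Then f(9) = -1099.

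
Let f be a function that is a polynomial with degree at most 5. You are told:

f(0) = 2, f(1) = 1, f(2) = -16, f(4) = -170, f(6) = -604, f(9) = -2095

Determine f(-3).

89

Write f(m) = am^5 + bm^4 + cm³ + dm² + em + p; the 6 given values yield a linear system in the 6 coefficients.
Solving, the top 2 coefficients vanish, and f(m) = -3m³ + m² + m + 2.
Then f(-3) = 89.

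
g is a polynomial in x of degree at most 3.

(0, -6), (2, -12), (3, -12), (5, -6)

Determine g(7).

Write g(x) = ax³ + bx² + cx + d; the 4 given values yield a linear system in the 4 coefficients.
Solving, the leading coefficient vanishes, and g(x) = x² - 5x - 6.
Then g(7) = 8.

8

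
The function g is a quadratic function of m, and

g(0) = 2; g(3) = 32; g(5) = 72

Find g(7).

Write g(m) = am² + bm + c; the 3 given values yield a linear system in the 3 coefficients.
Solving, g(m) = 2m² + 4m + 2.
Then g(7) = 128.

128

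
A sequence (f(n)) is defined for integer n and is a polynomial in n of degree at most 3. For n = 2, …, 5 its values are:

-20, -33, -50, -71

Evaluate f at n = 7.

-125

First differences: -13, -17, -21. Second differences: -4, -4.
Level-2 differences are constant, so f has degree 2.
Fitting a degree-2 polynomial gives f(n) = -2n² - 3n - 6.
Then f(7) = -125.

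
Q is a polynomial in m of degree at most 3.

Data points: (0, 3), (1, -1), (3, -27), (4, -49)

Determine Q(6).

Write Q(m) = am³ + bm² + cm + d; the 4 given values yield a linear system in the 4 coefficients.
Solving, the leading coefficient vanishes, and Q(m) = -3m² - m + 3.
Then Q(6) = -111.

-111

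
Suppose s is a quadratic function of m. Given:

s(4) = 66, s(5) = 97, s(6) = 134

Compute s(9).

Write s(m) = am² + bm + c; the 3 given values yield a linear system in the 3 coefficients.
Solving, s(m) = 3m² + 4m + 2.
Then s(9) = 281.

281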